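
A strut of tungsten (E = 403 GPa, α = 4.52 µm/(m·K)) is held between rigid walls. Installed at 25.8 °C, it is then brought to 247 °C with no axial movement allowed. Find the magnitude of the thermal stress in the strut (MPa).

403 MPa

ΔT = 221.2 K. Constrained thermal stress σ = E·α·ΔT = 403.0×10³ MPa × 4.52×10⁻⁶ × 221.2 = 403 MPa (compressive).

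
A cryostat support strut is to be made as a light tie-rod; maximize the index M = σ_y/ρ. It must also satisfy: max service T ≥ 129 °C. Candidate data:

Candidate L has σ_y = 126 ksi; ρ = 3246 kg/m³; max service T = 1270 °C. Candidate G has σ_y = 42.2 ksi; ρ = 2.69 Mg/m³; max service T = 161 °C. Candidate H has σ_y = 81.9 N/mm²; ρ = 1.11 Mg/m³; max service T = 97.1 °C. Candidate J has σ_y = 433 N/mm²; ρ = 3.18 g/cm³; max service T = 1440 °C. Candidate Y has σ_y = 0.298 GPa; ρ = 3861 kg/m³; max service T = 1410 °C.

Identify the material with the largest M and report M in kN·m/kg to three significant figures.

Screen on constraints: max service T ≥ 129 °C. Survivors: candidate L, candidate G, candidate J, candidate Y.
Normalizing units and computing the index:
  candidate L: σ_y = 868.7 MPa, ρ = 3246 kg/m³
  candidate G: σ_y = 291.0 MPa, ρ = 2690 kg/m³
  candidate J: σ_y = 433.0 MPa, ρ = 3180 kg/m³
  candidate Y: σ_y = 298.0 MPa, ρ = 3861 kg/m³
  candidate L: M = 268 kN·m/kg
  candidate J: M = 136 kN·m/kg
  candidate G: M = 108 kN·m/kg
  candidate Y: M = 77.2 kN·m/kg
The maximum is for candidate L.

candidate L, M = 268 kN·m/kg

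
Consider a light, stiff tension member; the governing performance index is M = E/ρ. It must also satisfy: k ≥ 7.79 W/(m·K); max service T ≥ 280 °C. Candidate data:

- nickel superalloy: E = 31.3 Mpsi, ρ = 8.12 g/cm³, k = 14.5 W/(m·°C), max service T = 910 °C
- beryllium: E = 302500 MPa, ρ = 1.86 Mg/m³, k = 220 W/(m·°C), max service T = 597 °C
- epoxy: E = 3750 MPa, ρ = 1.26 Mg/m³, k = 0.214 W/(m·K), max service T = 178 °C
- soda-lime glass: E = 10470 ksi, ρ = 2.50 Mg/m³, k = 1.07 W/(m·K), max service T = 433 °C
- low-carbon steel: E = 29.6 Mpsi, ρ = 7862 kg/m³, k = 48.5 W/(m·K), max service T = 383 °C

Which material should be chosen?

beryllium

Screen on constraints: k ≥ 7.79 W/(m·K); max service T ≥ 280 °C. Survivors: nickel superalloy, beryllium, low-carbon steel.
After converting to SI:
  nickel superalloy: E = 215.8 GPa, ρ = 8120 kg/m³
  beryllium: E = 302.5 GPa, ρ = 1860 kg/m³
  low-carbon steel: E = 204.1 GPa, ρ = 7862 kg/m³
  beryllium: M = 163 MN·m/kg
  nickel superalloy: M = 26.6 MN·m/kg
  low-carbon steel: M = 26.0 MN·m/kg
Beryllium has the largest M.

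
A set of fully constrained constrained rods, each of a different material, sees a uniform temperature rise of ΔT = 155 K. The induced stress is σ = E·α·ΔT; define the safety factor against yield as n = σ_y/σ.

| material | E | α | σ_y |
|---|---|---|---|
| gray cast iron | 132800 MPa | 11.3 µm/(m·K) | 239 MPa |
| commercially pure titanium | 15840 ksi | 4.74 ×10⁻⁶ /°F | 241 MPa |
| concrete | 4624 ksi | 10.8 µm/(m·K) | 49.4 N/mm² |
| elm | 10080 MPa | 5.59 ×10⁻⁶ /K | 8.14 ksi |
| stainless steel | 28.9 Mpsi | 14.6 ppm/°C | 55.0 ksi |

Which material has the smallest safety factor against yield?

stainless steel

With everything in SI (GPa, ×10⁻⁶/K, MPa):
  gray cast iron: E = 132.8, α = 11.3, σ_y = 239.0 → σ = 233 MPa, n = 1.03
  commercially pure titanium: E = 109.2, α = 8.53, σ_y = 241.0 → σ = 144 MPa, n = 1.67
  concrete: E = 31.88, α = 10.8, σ_y = 49.40 → σ = 53.4 MPa, n = 0.926
  elm: E = 10.08, α = 5.59, σ_y = 56.12 → σ = 8.73 MPa, n = 6.43
  stainless steel: E = 199.3, α = 14.6, σ_y = 379.2 → σ = 451 MPa, n = 0.841
Smallest n: stainless steel with n = 0.841.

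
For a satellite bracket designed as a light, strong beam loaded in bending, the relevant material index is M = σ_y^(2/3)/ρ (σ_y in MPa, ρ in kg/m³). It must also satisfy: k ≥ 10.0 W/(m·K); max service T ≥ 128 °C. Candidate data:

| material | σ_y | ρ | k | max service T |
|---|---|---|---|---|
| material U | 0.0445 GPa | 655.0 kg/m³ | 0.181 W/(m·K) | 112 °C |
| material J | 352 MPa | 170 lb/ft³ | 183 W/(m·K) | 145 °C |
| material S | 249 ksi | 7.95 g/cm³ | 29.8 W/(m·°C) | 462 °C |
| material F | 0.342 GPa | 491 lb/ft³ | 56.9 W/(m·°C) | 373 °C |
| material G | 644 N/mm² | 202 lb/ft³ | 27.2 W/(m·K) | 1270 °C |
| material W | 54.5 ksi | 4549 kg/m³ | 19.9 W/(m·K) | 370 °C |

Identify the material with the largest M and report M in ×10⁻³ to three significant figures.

material G, M = 23.0×10⁻³

Screen on constraints: k ≥ 10.0 W/(m·K); max service T ≥ 128 °C. Survivors: material J, material S, material F, material G, material W.
Convert each candidate to consistent units, then evaluate M:
  material J: σ_y = 352.0 MPa, ρ = 2723 kg/m³
  material S: σ_y = 1717 MPa, ρ = 7950 kg/m³
  material F: σ_y = 342.0 MPa, ρ = 7865 kg/m³
  material G: σ_y = 644.0 MPa, ρ = 3236 kg/m³
  material W: σ_y = 375.8 MPa, ρ = 4549 kg/m³
  material G: M = 23.0×10⁻³
  material J: M = 18.3×10⁻³
  material S: M = 18.0×10⁻³
  material W: M = 11.4×10⁻³
  material F: M = 6.22×10⁻³
Highest index: material G.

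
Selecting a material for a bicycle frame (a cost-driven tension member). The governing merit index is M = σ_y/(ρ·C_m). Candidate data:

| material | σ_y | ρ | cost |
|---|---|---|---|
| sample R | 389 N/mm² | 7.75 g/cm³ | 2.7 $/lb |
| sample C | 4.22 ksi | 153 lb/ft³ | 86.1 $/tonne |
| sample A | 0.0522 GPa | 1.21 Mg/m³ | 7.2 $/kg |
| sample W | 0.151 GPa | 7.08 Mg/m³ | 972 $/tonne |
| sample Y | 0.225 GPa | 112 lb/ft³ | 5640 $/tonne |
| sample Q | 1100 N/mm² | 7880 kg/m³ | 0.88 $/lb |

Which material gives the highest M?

Convert each candidate to consistent units, then evaluate M:
  sample R: σ_y = 389.0 MPa, ρ = 7750 kg/m³, cost = 5.952 $/kg
  sample C: σ_y = 29.10 MPa, ρ = 2451 kg/m³, cost = 0.08610 $/kg
  sample A: σ_y = 52.20 MPa, ρ = 1210 kg/m³, cost = 7.200 $/kg
  sample W: σ_y = 151.0 MPa, ρ = 7080 kg/m³, cost = 0.9720 $/kg
  sample Y: σ_y = 225.0 MPa, ρ = 1794 kg/m³, cost = 5.640 $/kg
  sample Q: σ_y = 1100 MPa, ρ = 7880 kg/m³, cost = 1.940 $/kg
  sample C: M = 138 kN·m per $
  sample Q: M = 72.0 kN·m per $
  sample Y: M = 22.2 kN·m per $
  sample W: M = 21.9 kN·m per $
  sample R: M = 8.43 kN·m per $
  sample A: M = 5.99 kN·m per $
Sample C has the largest M.

sample C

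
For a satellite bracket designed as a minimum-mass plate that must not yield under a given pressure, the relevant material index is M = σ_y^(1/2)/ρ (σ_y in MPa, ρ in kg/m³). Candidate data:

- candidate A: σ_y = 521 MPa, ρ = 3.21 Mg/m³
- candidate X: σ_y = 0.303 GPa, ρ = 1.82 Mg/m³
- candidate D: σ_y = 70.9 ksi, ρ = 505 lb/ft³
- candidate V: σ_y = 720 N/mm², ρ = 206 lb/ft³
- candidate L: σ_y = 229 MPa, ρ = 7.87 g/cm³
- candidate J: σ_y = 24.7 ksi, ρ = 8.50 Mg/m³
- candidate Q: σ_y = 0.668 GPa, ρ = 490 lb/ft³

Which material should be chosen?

Putting every candidate on a common basis:
  candidate A: σ_y = 521.0 MPa, ρ = 3210 kg/m³
  candidate X: σ_y = 303.0 MPa, ρ = 1820 kg/m³
  candidate D: σ_y = 488.8 MPa, ρ = 8089 kg/m³
  candidate V: σ_y = 720.0 MPa, ρ = 3300 kg/m³
  candidate L: σ_y = 229.0 MPa, ρ = 7870 kg/m³
  candidate J: σ_y = 170.3 MPa, ρ = 8500 kg/m³
  candidate Q: σ_y = 668.0 MPa, ρ = 7849 kg/m³
  candidate X: M = 9.56×10⁻³
  candidate V: M = 8.13×10⁻³
  candidate A: M = 7.11×10⁻³
  candidate Q: M = 3.29×10⁻³
  candidate D: M = 2.73×10⁻³
  candidate L: M = 1.92×10⁻³
  candidate J: M = 1.54×10⁻³
The maximum is for candidate X.

candidate X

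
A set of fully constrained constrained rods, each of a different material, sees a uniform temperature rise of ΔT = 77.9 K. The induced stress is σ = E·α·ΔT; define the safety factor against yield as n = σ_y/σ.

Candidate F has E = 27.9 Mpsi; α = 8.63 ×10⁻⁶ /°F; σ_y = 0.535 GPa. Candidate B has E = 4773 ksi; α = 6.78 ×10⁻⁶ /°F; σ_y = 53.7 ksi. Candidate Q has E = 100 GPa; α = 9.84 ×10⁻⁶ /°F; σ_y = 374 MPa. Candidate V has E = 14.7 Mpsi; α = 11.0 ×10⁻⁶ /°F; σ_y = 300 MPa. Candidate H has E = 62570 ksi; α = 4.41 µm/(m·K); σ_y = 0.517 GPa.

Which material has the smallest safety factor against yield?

candidate V

Converting E to GPa, α to ×10⁻⁶/K, σ_y to MPa, then σ and n for each:
  candidate F: E = 192.4, α = 15.5, σ_y = 535.0 → σ = 233 MPa, n = 2.30
  candidate B: E = 32.91, α = 12.2, σ_y = 370.2 → σ = 31.3 MPa, n = 11.8
  candidate Q: E = 100.0, α = 17.7, σ_y = 374.0 → σ = 138 MPa, n = 2.71
  candidate V: E = 101.4, α = 19.8, σ_y = 300.0 → σ = 156 MPa, n = 1.92
  candidate H: E = 431.4, α = 4.41, σ_y = 517.0 → σ = 148 MPa, n = 3.49
Candidate V has the lowest safety factor, n = 1.92.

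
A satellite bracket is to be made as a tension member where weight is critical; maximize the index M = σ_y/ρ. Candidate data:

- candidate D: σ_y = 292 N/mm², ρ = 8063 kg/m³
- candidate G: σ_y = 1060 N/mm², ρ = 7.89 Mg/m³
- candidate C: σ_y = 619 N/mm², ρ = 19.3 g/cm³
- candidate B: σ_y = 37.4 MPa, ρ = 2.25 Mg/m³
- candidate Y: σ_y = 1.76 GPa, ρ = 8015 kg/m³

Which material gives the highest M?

candidate Y

In SI units:
  candidate D: σ_y = 292.0 MPa, ρ = 8063 kg/m³
  candidate G: σ_y = 1060 MPa, ρ = 7890 kg/m³
  candidate C: σ_y = 619.0 MPa, ρ = 19300 kg/m³
  candidate B: σ_y = 37.40 MPa, ρ = 2250 kg/m³
  candidate Y: σ_y = 1760 MPa, ρ = 8015 kg/m³
  candidate Y: M = 220 kN·m/kg
  candidate G: M = 134 kN·m/kg
  candidate D: M = 36.2 kN·m/kg
  candidate C: M = 32.1 kN·m/kg
  candidate B: M = 16.6 kN·m/kg
The maximum is for candidate Y.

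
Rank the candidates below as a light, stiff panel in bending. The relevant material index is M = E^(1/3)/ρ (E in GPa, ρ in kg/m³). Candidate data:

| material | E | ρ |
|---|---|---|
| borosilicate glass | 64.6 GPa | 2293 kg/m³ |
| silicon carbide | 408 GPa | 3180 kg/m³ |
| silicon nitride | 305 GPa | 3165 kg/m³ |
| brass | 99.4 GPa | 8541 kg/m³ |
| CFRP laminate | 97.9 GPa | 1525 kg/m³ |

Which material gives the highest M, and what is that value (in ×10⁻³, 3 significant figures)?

CFRP laminate, M = 3.02×10⁻³

Evaluate M for each candidate:
  CFRP laminate: M = 3.02×10⁻³
  silicon carbide: M = 2.33×10⁻³
  silicon nitride: M = 2.13×10⁻³
  borosilicate glass: M = 1.75×10⁻³
  brass: M = 0.542×10⁻³
Highest index: CFRP laminate.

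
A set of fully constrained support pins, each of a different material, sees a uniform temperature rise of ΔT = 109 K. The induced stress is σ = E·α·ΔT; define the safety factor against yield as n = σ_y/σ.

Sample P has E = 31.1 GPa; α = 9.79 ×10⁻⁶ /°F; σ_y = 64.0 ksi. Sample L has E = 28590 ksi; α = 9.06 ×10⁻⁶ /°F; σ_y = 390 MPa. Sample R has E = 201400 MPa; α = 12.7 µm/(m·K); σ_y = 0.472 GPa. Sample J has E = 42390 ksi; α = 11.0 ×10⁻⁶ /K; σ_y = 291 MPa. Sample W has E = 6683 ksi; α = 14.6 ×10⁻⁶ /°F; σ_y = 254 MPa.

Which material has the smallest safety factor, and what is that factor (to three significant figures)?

Per material, after unit conversion:
  sample P: E = 31.10, α = 17.6, σ_y = 441.3 → σ = 59.7 MPa, n = 7.39
  sample L: E = 197.1, α = 16.3, σ_y = 390.0 → σ = 350 MPa, n = 1.11
  sample R: E = 201.4, α = 12.7, σ_y = 472.0 → σ = 279 MPa, n = 1.69
  sample J: E = 292.3, α = 11.0, σ_y = 291.0 → σ = 350 MPa, n = 0.830
  sample W: E = 46.08, α = 26.3, σ_y = 254.0 → σ = 132 MPa, n = 1.92
Sample J has the lowest safety factor, n = 0.830.

sample J, n = 0.830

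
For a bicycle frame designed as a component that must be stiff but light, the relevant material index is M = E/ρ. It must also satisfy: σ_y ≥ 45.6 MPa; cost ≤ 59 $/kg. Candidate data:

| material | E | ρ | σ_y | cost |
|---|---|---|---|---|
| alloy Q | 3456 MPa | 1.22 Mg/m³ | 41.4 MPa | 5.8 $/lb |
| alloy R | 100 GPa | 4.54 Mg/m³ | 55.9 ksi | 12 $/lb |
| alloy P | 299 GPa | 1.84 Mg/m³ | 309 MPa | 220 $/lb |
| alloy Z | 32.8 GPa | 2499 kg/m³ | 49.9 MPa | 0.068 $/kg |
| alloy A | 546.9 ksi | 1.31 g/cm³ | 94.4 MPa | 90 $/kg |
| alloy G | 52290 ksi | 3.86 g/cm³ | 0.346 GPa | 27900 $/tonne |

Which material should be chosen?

alloy G

Screen on constraints: σ_y ≥ 45.6 MPa; cost ≤ 59 $/kg. Survivors: alloy R, alloy Z, alloy G.
After converting to SI:
  alloy R: E = 100.0 GPa, ρ = 4540 kg/m³
  alloy Z: E = 32.80 GPa, ρ = 2499 kg/m³
  alloy G: E = 360.5 GPa, ρ = 3860 kg/m³
  alloy G: M = 93.4 MN·m/kg
  alloy R: M = 22.0 MN·m/kg
  alloy Z: M = 13.1 MN·m/kg
The maximum is for alloy G.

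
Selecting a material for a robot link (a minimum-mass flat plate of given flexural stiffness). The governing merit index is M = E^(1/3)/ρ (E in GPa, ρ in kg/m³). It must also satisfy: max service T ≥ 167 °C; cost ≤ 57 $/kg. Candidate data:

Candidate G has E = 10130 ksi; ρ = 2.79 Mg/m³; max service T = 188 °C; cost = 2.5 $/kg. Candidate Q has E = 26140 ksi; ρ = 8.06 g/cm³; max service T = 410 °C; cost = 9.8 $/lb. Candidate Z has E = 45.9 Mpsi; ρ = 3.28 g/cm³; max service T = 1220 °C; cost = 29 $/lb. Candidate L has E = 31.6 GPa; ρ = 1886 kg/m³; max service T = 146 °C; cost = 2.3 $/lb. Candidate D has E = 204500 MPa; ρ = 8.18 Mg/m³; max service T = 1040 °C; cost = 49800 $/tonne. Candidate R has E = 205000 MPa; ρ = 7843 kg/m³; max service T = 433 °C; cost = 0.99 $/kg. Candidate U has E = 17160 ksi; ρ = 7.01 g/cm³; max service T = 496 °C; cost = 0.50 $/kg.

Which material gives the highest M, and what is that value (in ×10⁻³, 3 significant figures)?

candidate G, M = 1.48×10⁻³

Screen on constraints: max service T ≥ 167 °C; cost ≤ 57 $/kg. Survivors: candidate G, candidate Q, candidate D, candidate R, candidate U.
Putting every candidate on a common basis:
  candidate G: E = 69.84 GPa, ρ = 2790 kg/m³
  candidate Q: E = 180.2 GPa, ρ = 8060 kg/m³
  candidate D: E = 204.5 GPa, ρ = 8180 kg/m³
  candidate R: E = 205.0 GPa, ρ = 7843 kg/m³
  candidate U: E = 118.3 GPa, ρ = 7010 kg/m³
  candidate G: M = 1.48×10⁻³
  candidate R: M = 0.752×10⁻³
  candidate D: M = 0.720×10⁻³
  candidate Q: M = 0.701×10⁻³
  candidate U: M = 0.700×10⁻³
Highest index: candidate G.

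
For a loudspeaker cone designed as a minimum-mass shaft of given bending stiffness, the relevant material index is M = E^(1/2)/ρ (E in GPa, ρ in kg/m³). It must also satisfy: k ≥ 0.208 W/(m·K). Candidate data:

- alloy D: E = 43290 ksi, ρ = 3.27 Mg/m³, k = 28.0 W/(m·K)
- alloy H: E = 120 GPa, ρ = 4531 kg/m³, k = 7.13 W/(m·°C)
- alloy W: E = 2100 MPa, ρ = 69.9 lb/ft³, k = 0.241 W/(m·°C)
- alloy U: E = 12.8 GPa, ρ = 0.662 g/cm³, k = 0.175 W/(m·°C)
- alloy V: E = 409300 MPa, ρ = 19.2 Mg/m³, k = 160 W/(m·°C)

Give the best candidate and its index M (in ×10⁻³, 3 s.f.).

Screen on constraints: k ≥ 0.208 W/(m·K). Survivors: alloy D, alloy H, alloy W, alloy V.
In SI units:
  alloy D: E = 298.5 GPa, ρ = 3270 kg/m³
  alloy H: E = 120.0 GPa, ρ = 4531 kg/m³
  alloy W: E = 2.100 GPa, ρ = 1120 kg/m³
  alloy V: E = 409.3 GPa, ρ = 19200 kg/m³
  alloy D: M = 5.28×10⁻³
  alloy H: M = 2.42×10⁻³
  alloy W: M = 1.29×10⁻³
  alloy V: M = 1.05×10⁻³
Alloy D ranks first.

alloy D, M = 5.28×10⁻³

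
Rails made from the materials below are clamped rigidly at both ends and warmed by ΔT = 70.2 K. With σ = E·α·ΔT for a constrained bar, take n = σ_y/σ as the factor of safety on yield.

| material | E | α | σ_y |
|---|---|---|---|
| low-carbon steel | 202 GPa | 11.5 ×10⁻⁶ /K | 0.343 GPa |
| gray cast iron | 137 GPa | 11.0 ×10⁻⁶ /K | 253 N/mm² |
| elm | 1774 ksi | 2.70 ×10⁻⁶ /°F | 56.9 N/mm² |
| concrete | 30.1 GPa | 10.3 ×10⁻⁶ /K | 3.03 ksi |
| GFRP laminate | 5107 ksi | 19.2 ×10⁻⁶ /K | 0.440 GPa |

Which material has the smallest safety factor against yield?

concrete

Converting E to GPa, α to ×10⁻⁶/K, σ_y to MPa, then σ and n for each:
  low-carbon steel: E = 202.0, α = 11.5, σ_y = 343.0 → σ = 163 MPa, n = 2.10
  gray cast iron: E = 137.0, α = 11.0, σ_y = 253.0 → σ = 106 MPa, n = 2.39
  elm: E = 12.23, α = 4.86, σ_y = 56.90 → σ = 4.17 MPa, n = 13.6
  concrete: E = 30.10, α = 10.3, σ_y = 20.89 → σ = 21.8 MPa, n = 0.960
  GFRP laminate: E = 35.21, α = 19.2, σ_y = 440.0 → σ = 47.5 MPa, n = 9.27
The minimum is concrete at n = 0.960.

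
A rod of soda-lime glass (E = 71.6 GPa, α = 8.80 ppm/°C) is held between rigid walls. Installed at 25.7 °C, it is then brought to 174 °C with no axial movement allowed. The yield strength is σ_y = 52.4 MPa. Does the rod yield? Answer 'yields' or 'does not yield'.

yields

ΔT = 148.3 K. Constrained thermal stress σ = E·α·ΔT = 71.60×10³ MPa × 8.80×10⁻⁶ × 148.3 = 93.4 MPa (compressive).
Compare to σ_y = 52.4 MPa: σ ≥ σ_y, so it yields.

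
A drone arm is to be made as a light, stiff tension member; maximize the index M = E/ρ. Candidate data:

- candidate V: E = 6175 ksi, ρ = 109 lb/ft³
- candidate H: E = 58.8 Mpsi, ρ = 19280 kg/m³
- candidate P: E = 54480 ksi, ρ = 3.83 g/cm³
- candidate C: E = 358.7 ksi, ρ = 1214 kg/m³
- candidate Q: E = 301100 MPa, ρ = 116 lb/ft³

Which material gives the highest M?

candidate Q

Putting every candidate on a common basis:
  candidate V: E = 42.58 GPa, ρ = 1746 kg/m³
  candidate H: E = 405.4 GPa, ρ = 19280 kg/m³
  candidate P: E = 375.6 GPa, ρ = 3830 kg/m³
  candidate C: E = 2.473 GPa, ρ = 1214 kg/m³
  candidate Q: E = 301.1 GPa, ρ = 1858 kg/m³
  candidate Q: M = 162 MN·m/kg
  candidate P: M = 98.1 MN·m/kg
  candidate V: M = 24.4 MN·m/kg
  candidate H: M = 21.0 MN·m/kg
  candidate C: M = 2.04 MN·m/kg
Candidate Q ranks first.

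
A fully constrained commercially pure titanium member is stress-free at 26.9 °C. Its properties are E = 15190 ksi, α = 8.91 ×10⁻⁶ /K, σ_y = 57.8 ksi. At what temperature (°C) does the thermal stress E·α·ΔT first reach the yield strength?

454 °C

E = 15190 ksi = 104.7 GPa.
σ_y = 57.8 ksi = 398.5 MPa.
E·α·ΔT = 398.5 MPa ⇒ ΔT = 398.5 / (104.7×10³ × 8.91×10⁻⁶) = 427.1 K.
T = 26.9 + 427.1 = 454.0 °C.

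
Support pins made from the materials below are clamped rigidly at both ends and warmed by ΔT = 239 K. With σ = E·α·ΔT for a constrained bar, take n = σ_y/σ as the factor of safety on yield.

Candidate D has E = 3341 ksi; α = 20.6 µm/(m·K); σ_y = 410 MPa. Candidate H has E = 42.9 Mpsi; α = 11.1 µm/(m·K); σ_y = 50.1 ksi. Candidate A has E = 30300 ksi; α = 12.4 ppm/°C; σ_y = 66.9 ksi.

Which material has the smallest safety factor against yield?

candidate H

With everything in SI (GPa, ×10⁻⁶/K, MPa):
  candidate D: E = 23.04, α = 20.6, σ_y = 410.0 → σ = 113 MPa, n = 3.62
  candidate H: E = 295.8, α = 11.1, σ_y = 345.4 → σ = 785 MPa, n = 0.440
  candidate A: E = 208.9, α = 12.4, σ_y = 461.3 → σ = 619 MPa, n = 0.745
The minimum is candidate H at n = 0.440.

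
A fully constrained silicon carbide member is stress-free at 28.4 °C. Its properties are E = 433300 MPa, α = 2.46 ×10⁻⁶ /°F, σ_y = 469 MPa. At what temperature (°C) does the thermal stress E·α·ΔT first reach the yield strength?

273 °C

E = 433300 MPa = 433.3 GPa.
α = 2.46×10⁻⁶/°F × 9/5 = 4.43×10⁻⁶/K.
E·α·ΔT = 469.0 MPa ⇒ ΔT = 469.0 / (433.3×10³ × 4.43×10⁻⁶) = 244.4 K.
T = 28.4 + 244.4 = 272.8 °C.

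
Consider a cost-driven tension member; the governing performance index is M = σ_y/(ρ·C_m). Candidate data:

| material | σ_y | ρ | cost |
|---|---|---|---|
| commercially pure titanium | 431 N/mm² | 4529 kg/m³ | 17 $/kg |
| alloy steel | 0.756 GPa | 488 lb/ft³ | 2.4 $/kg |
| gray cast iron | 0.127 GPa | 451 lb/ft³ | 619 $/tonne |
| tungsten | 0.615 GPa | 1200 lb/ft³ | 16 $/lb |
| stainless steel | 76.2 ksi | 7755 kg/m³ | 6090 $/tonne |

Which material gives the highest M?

alloy steel

After converting to SI:
  commercially pure titanium: σ_y = 431.0 MPa, ρ = 4529 kg/m³, cost = 17.00 $/kg
  alloy steel: σ_y = 756.0 MPa, ρ = 7817 kg/m³, cost = 2.400 $/kg
  gray cast iron: σ_y = 127.0 MPa, ρ = 7224 kg/m³, cost = 0.6190 $/kg
  tungsten: σ_y = 615.0 MPa, ρ = 19220 kg/m³, cost = 35.27 $/kg
  stainless steel: σ_y = 525.4 MPa, ρ = 7755 kg/m³, cost = 6.090 $/kg
  alloy steel: M = 40.3 kN·m per $
  gray cast iron: M = 28.4 kN·m per $
  stainless steel: M = 11.1 kN·m per $
  commercially pure titanium: M = 5.60 kN·m per $
  tungsten: M = 0.907 kN·m per $
Alloy steel has the largest M.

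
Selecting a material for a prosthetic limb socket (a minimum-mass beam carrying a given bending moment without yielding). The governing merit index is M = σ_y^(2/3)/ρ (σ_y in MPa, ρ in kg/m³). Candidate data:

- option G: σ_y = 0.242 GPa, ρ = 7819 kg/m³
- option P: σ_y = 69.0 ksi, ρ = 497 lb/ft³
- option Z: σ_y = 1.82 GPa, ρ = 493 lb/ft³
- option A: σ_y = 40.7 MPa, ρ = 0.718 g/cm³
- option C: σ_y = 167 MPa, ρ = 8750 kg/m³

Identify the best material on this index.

option Z

Normalizing units and computing the index:
  option G: σ_y = 242.0 MPa, ρ = 7819 kg/m³
  option P: σ_y = 475.7 MPa, ρ = 7961 kg/m³
  option Z: σ_y = 1820 MPa, ρ = 7897 kg/m³
  option A: σ_y = 40.70 MPa, ρ = 718.0 kg/m³
  option C: σ_y = 167.0 MPa, ρ = 8750 kg/m³
  option Z: M = 18.9×10⁻³
  option A: M = 16.5×10⁻³
  option P: M = 7.65×10⁻³
  option G: M = 4.97×10⁻³
  option C: M = 3.47×10⁻³
Option Z ranks first.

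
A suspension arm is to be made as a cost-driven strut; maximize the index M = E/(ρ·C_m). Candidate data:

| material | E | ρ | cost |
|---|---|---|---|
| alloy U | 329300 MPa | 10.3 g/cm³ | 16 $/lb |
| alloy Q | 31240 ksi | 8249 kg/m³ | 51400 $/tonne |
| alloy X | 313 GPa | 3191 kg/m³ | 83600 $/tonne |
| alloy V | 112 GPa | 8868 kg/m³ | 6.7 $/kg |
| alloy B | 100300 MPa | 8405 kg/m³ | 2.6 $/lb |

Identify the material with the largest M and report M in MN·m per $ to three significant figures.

alloy B, M = 2.08 MN·m per $

Normalizing units and computing the index:
  alloy U: E = 329.3 GPa, ρ = 10300 kg/m³, cost = 35.27 $/kg
  alloy Q: E = 215.4 GPa, ρ = 8249 kg/m³, cost = 51.40 $/kg
  alloy X: E = 313.0 GPa, ρ = 3191 kg/m³, cost = 83.60 $/kg
  alloy V: E = 112.0 GPa, ρ = 8868 kg/m³, cost = 6.700 $/kg
  alloy B: E = 100.3 GPa, ρ = 8405 kg/m³, cost = 5.732 $/kg
  alloy B: M = 2.08 MN·m per $
  alloy V: M = 1.89 MN·m per $
  alloy X: M = 1.17 MN·m per $
  alloy U: M = 0.906 MN·m per $
  alloy Q: M = 0.508 MN·m per $
The maximum is for alloy B.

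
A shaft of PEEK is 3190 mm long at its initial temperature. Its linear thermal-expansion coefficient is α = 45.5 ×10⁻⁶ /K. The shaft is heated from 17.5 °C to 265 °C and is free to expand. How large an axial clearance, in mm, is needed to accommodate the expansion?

35.9 mm

ΔT = 265 − 17.5 = 247.5 K.
ΔL = α·L₀·ΔT = 45.5×10⁻⁶ × 3190 mm × 247.5 K = 35.9 mm.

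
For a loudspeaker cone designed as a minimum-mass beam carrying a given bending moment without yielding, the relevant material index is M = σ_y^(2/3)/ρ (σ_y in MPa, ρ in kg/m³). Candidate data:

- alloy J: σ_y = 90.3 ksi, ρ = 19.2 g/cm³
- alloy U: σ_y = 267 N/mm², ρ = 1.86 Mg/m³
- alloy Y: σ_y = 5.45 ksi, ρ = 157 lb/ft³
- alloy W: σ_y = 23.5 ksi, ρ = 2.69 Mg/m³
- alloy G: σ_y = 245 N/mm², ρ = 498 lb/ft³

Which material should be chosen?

After converting to SI:
  alloy J: σ_y = 622.6 MPa, ρ = 19200 kg/m³
  alloy U: σ_y = 267.0 MPa, ρ = 1860 kg/m³
  alloy Y: σ_y = 37.58 MPa, ρ = 2515 kg/m³
  alloy W: σ_y = 162.0 MPa, ρ = 2690 kg/m³
  alloy G: σ_y = 245.0 MPa, ρ = 7977 kg/m³
  alloy U: M = 22.3×10⁻³
  alloy W: M = 11.0×10⁻³
  alloy G: M = 4.91×10⁻³
  alloy Y: M = 4.46×10⁻³
  alloy J: M = 3.80×10⁻³
Alloy U ranks first.

alloy U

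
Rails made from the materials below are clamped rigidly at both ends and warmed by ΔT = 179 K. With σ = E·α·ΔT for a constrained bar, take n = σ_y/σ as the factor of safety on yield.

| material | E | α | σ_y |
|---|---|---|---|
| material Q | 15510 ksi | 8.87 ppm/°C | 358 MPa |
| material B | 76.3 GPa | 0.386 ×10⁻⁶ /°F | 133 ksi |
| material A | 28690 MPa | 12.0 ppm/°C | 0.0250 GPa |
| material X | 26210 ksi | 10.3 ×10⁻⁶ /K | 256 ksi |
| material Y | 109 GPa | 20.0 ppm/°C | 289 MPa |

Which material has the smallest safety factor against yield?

material A

Per material, after unit conversion:
  material Q: E = 106.9, α = 8.87, σ_y = 358.0 → σ = 170 MPa, n = 2.11
  material B: E = 76.30, α = 0.695, σ_y = 917.0 → σ = 9.49 MPa, n = 96.6
  material A: E = 28.69, α = 12.0, σ_y = 25.00 → σ = 61.6 MPa, n = 0.406
  material X: E = 180.7, α = 10.3, σ_y = 1765 → σ = 333 MPa, n = 5.30
  material Y: E = 109.0, α = 20.0, σ_y = 289.0 → σ = 390 MPa, n = 0.741
Material A has the lowest safety factor, n = 0.406.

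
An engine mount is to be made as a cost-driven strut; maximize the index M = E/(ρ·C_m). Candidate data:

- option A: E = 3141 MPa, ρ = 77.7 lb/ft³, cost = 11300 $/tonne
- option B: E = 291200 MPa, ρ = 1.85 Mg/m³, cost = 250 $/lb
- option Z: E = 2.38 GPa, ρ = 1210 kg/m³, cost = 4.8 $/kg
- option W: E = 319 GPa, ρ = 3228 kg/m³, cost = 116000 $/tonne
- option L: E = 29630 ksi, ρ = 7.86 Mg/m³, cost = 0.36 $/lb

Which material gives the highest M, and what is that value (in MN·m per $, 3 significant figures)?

In SI units:
  option A: E = 3.141 GPa, ρ = 1245 kg/m³, cost = 11.30 $/kg
  option B: E = 291.2 GPa, ρ = 1850 kg/m³, cost = 551.1 $/kg
  option Z: E = 2.380 GPa, ρ = 1210 kg/m³, cost = 4.800 $/kg
  option W: E = 319.0 GPa, ρ = 3228 kg/m³, cost = 116.0 $/kg
  option L: E = 204.3 GPa, ρ = 7860 kg/m³, cost = 0.7937 $/kg
  option L: M = 32.7 MN·m per $
  option W: M = 0.852 MN·m per $
  option Z: M = 0.410 MN·m per $
  option B: M = 0.286 MN·m per $
  option A: M = 0.223 MN·m per $
Highest index: option L.

option L, M = 32.7 MN·m per $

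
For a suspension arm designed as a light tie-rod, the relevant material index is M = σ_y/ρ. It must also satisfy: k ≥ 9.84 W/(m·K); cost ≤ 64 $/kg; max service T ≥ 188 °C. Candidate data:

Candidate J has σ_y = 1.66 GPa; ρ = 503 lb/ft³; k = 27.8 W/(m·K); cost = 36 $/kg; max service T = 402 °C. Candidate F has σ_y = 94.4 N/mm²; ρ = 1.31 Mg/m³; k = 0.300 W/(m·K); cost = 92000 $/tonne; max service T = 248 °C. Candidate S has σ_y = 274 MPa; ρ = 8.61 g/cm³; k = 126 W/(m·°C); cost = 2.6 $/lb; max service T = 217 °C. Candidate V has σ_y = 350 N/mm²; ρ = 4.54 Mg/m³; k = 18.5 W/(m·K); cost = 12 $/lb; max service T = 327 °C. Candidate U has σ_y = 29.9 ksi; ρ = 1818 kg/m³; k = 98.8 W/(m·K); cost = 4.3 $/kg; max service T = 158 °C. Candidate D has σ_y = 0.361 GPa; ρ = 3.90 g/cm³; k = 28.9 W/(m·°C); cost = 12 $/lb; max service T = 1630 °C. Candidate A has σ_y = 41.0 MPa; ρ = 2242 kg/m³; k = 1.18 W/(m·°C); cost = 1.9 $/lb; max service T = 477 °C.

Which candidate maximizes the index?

Screen on constraints: k ≥ 9.84 W/(m·K); cost ≤ 64 $/kg; max service T ≥ 188 °C. Survivors: candidate J, candidate S, candidate V, candidate D.
Convert each candidate to consistent units, then evaluate M:
  candidate J: σ_y = 1660 MPa, ρ = 8057 kg/m³
  candidate S: σ_y = 274.0 MPa, ρ = 8610 kg/m³
  candidate V: σ_y = 350.0 MPa, ρ = 4540 kg/m³
  candidate D: σ_y = 361.0 MPa, ρ = 3900 kg/m³
  candidate J: M = 206 kN·m/kg
  candidate D: M = 92.6 kN·m/kg
  candidate V: M = 77.1 kN·m/kg
  candidate S: M = 31.8 kN·m/kg
Highest index: candidate J.

candidate J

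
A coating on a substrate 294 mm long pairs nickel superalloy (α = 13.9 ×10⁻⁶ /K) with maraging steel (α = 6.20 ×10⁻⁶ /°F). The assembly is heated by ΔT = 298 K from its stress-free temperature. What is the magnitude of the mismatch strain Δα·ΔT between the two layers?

maraging steel: α = 6.20×10⁻⁶/°F × 9/5 = 11.2×10⁻⁶/K.
Δα = |13.9 − 11.2|×10⁻⁶/K = 2.74×10⁻⁶/K.
Mismatch strain = Δα·ΔT = 2.74×10⁻⁶ × 298.0 = 8.17×10⁻⁴.

8.17×10⁻⁴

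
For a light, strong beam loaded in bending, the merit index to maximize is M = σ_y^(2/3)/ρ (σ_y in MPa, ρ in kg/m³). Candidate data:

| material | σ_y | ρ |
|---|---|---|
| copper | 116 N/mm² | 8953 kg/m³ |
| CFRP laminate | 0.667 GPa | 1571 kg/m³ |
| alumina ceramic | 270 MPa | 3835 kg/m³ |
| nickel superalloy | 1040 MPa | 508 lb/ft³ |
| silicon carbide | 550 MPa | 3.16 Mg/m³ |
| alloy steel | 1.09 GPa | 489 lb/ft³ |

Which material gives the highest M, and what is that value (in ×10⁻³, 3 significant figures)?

CFRP laminate, M = 48.6×10⁻³

Convert each candidate to consistent units, then evaluate M:
  copper: σ_y = 116.0 MPa, ρ = 8953 kg/m³
  CFRP laminate: σ_y = 667.0 MPa, ρ = 1571 kg/m³
  alumina ceramic: σ_y = 270.0 MPa, ρ = 3835 kg/m³
  nickel superalloy: σ_y = 1040 MPa, ρ = 8137 kg/m³
  silicon carbide: σ_y = 550.0 MPa, ρ = 3160 kg/m³
  alloy steel: σ_y = 1090 MPa, ρ = 7833 kg/m³
  CFRP laminate: M = 48.6×10⁻³
  silicon carbide: M = 21.2×10⁻³
  alloy steel: M = 13.5×10⁻³
  nickel superalloy: M = 12.6×10⁻³
  alumina ceramic: M = 10.9×10⁻³
  copper: M = 2.66×10⁻³
Highest index: CFRP laminate.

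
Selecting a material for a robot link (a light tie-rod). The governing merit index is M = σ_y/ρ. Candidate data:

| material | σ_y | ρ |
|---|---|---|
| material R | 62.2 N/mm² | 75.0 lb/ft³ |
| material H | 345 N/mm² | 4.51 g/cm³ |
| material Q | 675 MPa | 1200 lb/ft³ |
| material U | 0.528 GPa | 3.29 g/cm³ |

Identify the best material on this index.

After converting to SI:
  material R: σ_y = 62.20 MPa, ρ = 1201 kg/m³
  material H: σ_y = 345.0 MPa, ρ = 4510 kg/m³
  material Q: σ_y = 675.0 MPa, ρ = 19220 kg/m³
  material U: σ_y = 528.0 MPa, ρ = 3290 kg/m³
  material U: M = 160 kN·m/kg
  material H: M = 76.5 kN·m/kg
  material R: M = 51.8 kN·m/kg
  material Q: M = 35.1 kN·m/kg
Material U has the largest M.

material U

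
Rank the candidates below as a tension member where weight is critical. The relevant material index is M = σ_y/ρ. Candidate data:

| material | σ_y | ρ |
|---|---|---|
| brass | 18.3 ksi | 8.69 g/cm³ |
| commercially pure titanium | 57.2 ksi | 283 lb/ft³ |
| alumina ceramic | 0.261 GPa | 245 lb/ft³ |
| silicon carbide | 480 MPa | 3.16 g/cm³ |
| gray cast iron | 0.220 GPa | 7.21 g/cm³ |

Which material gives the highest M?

After converting to SI:
  brass: σ_y = 126.2 MPa, ρ = 8690 kg/m³
  commercially pure titanium: σ_y = 394.4 MPa, ρ = 4533 kg/m³
  alumina ceramic: σ_y = 261.0 MPa, ρ = 3925 kg/m³
  silicon carbide: σ_y = 480.0 MPa, ρ = 3160 kg/m³
  gray cast iron: σ_y = 220.0 MPa, ρ = 7210 kg/m³
  silicon carbide: M = 152 kN·m/kg
  commercially pure titanium: M = 87.0 kN·m/kg
  alumina ceramic: M = 66.5 kN·m/kg
  gray cast iron: M = 30.5 kN·m/kg
  brass: M = 14.5 kN·m/kg
Silicon carbide ranks first.

silicon carbide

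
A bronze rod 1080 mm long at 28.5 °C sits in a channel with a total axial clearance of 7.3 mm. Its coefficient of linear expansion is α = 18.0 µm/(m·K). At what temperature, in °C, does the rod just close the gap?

α·L₀·ΔT = 7.3 mm ⇒ ΔT = 7.3 / (18.0×10⁻⁶ × 1080.0) = 375.5 K.
T = 28.5 + 375.5 = 404.0 °C.

404 °C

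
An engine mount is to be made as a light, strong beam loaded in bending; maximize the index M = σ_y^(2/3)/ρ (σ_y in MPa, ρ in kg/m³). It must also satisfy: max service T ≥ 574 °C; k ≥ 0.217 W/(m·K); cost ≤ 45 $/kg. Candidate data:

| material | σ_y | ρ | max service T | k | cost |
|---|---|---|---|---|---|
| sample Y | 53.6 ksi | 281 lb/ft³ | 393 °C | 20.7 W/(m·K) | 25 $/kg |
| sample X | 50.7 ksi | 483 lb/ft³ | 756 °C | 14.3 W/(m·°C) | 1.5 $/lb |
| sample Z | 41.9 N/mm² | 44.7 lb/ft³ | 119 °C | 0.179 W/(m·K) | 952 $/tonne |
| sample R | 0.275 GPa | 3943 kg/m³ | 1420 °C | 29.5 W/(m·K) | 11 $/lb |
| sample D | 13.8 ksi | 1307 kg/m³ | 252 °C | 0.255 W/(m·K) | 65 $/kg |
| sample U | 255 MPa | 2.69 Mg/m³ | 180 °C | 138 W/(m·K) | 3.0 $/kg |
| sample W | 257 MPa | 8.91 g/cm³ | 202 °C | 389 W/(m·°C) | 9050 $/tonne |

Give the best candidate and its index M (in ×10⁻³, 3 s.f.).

Screen on constraints: max service T ≥ 574 °C; k ≥ 0.217 W/(m·K); cost ≤ 45 $/kg. Survivors: sample X, sample R.
Normalizing units and computing the index:
  sample X: σ_y = 349.6 MPa, ρ = 7737 kg/m³
  sample R: σ_y = 275.0 MPa, ρ = 3943 kg/m³
  sample R: M = 10.7×10⁻³
  sample X: M = 6.41×10⁻³
Highest index: sample R.

sample R, M = 10.7×10⁻³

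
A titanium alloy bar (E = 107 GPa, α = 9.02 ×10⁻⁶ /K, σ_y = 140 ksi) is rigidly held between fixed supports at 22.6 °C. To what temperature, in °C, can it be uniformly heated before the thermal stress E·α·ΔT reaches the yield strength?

1020 °C

σ_y = 140 ksi = 965.3 MPa.
E·α·ΔT = 965.3 MPa ⇒ ΔT = 965.3 / (107.0×10³ × 9.02×10⁻⁶) = 1000 K.
T = 22.6 + 1000 = 1023 °C.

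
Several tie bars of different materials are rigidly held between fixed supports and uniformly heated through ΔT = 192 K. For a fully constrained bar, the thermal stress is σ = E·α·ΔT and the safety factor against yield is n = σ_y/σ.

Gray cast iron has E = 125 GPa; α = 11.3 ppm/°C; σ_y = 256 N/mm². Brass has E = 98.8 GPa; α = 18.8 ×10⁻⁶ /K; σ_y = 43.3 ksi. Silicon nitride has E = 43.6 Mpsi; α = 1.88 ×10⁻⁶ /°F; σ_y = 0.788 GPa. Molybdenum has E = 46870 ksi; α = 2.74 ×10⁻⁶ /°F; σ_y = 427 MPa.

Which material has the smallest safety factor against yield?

brass

Converting E to GPa, α to ×10⁻⁶/K, σ_y to MPa, then σ and n for each:
  gray cast iron: E = 125.0, α = 11.3, σ_y = 256.0 → σ = 271 MPa, n = 0.944
  brass: E = 98.80, α = 18.8, σ_y = 298.5 → σ = 357 MPa, n = 0.837
  silicon nitride: E = 300.6, α = 3.38, σ_y = 788.0 → σ = 195 MPa, n = 4.03
  molybdenum: E = 323.2, α = 4.93, σ_y = 427.0 → σ = 306 MPa, n = 1.40
Smallest n: brass with n = 0.837.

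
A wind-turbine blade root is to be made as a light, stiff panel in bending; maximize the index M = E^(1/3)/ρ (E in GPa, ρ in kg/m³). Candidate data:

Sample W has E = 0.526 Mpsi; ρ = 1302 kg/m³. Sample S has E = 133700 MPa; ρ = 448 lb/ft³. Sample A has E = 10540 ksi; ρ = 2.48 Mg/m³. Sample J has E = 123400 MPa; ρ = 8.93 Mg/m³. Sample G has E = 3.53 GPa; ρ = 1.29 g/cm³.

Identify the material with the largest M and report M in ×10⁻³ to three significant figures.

sample A, M = 1.68×10⁻³

Normalizing units and computing the index:
  sample W: E = 3.627 GPa, ρ = 1302 kg/m³
  sample S: E = 133.7 GPa, ρ = 7176 kg/m³
  sample A: E = 72.67 GPa, ρ = 2480 kg/m³
  sample J: E = 123.4 GPa, ρ = 8930 kg/m³
  sample G: E = 3.530 GPa, ρ = 1290 kg/m³
  sample A: M = 1.68×10⁻³
  sample G: M = 1.18×10⁻³
  sample W: M = 1.18×10⁻³
  sample S: M = 0.713×10⁻³
  sample J: M = 0.558×10⁻³
Highest index: sample A.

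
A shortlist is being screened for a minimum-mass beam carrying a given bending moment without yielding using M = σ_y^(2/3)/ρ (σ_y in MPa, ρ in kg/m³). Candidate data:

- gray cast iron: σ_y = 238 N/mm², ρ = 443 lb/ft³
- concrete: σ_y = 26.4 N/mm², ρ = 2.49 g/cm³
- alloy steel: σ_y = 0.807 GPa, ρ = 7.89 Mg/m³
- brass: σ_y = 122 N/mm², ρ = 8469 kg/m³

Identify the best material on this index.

After converting to SI:
  gray cast iron: σ_y = 238.0 MPa, ρ = 7096 kg/m³
  concrete: σ_y = 26.40 MPa, ρ = 2490 kg/m³
  alloy steel: σ_y = 807.0 MPa, ρ = 7890 kg/m³
  brass: σ_y = 122.0 MPa, ρ = 8469 kg/m³
  alloy steel: M = 11.0×10⁻³
  gray cast iron: M = 5.41×10⁻³
  concrete: M = 3.56×10⁻³
  brass: M = 2.90×10⁻³
Alloy steel has the largest M.

alloy steel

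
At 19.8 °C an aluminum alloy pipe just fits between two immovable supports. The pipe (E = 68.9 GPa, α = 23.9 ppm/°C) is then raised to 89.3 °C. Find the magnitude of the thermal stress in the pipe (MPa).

ΔT = 69.50 K. Constrained thermal stress σ = E·α·ΔT = 68.90×10³ MPa × 23.9×10⁻⁶ × 69.50 = 114 MPa (compressive).

114 MPa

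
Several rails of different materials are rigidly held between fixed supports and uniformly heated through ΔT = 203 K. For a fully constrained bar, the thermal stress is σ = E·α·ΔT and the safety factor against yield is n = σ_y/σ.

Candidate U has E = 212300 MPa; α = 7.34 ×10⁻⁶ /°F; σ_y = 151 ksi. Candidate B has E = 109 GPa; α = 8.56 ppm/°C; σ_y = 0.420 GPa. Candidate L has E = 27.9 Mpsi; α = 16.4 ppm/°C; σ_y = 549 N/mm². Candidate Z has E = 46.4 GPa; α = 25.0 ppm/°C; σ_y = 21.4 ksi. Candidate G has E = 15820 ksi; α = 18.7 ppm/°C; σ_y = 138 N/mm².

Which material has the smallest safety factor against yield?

Per material, after unit conversion:
  candidate U: E = 212.3, α = 13.2, σ_y = 1041 → σ = 569 MPa, n = 1.83
  candidate B: E = 109.0, α = 8.56, σ_y = 420.0 → σ = 189 MPa, n = 2.22
  candidate L: E = 192.4, α = 16.4, σ_y = 549.0 → σ = 640 MPa, n = 0.857
  candidate Z: E = 46.40, α = 25.0, σ_y = 147.5 → σ = 235 MPa, n = 0.627
  candidate G: E = 109.1, α = 18.7, σ_y = 138.0 → σ = 414 MPa, n = 0.333
Smallest n: candidate G with n = 0.333.

candidate G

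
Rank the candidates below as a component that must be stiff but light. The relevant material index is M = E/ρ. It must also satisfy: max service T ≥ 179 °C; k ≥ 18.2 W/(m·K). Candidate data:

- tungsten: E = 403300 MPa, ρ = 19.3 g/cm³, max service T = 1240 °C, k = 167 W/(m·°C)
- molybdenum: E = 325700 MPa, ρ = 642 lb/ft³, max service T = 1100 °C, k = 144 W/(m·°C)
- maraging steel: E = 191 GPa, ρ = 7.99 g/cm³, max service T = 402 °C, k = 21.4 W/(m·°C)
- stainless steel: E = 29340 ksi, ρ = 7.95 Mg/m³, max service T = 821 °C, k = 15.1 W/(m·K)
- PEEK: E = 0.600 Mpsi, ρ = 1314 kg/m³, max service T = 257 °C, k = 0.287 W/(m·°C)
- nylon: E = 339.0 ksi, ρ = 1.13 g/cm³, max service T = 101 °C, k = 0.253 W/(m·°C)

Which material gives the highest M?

molybdenum

Screen on constraints: max service T ≥ 179 °C; k ≥ 18.2 W/(m·K). Survivors: tungsten, molybdenum, maraging steel.
Putting every candidate on a common basis:
  tungsten: E = 403.3 GPa, ρ = 19300 kg/m³
  molybdenum: E = 325.7 GPa, ρ = 10280 kg/m³
  maraging steel: E = 191.0 GPa, ρ = 7990 kg/m³
  molybdenum: M = 31.7 MN·m/kg
  maraging steel: M = 23.9 MN·m/kg
  tungsten: M = 20.9 MN·m/kg
The maximum is for molybdenum.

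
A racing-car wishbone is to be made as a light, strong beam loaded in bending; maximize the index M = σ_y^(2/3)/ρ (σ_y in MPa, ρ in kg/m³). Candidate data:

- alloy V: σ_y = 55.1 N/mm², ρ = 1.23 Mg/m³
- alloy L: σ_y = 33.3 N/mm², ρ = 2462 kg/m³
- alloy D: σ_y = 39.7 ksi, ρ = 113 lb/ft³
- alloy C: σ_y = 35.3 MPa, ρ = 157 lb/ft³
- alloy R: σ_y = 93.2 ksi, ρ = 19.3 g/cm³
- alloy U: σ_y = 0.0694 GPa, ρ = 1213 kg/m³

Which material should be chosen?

alloy D

Convert each candidate to consistent units, then evaluate M:
  alloy V: σ_y = 55.10 MPa, ρ = 1230 kg/m³
  alloy L: σ_y = 33.30 MPa, ρ = 2462 kg/m³
  alloy D: σ_y = 273.7 MPa, ρ = 1810 kg/m³
  alloy C: σ_y = 35.30 MPa, ρ = 2515 kg/m³
  alloy R: σ_y = 642.6 MPa, ρ = 19300 kg/m³
  alloy U: σ_y = 69.40 MPa, ρ = 1213 kg/m³
  alloy D: M = 23.3×10⁻³
  alloy U: M = 13.9×10⁻³
  alloy V: M = 11.8×10⁻³
  alloy C: M = 4.28×10⁻³
  alloy L: M = 4.20×10⁻³
  alloy R: M = 3.86×10⁻³
Highest index: alloy D.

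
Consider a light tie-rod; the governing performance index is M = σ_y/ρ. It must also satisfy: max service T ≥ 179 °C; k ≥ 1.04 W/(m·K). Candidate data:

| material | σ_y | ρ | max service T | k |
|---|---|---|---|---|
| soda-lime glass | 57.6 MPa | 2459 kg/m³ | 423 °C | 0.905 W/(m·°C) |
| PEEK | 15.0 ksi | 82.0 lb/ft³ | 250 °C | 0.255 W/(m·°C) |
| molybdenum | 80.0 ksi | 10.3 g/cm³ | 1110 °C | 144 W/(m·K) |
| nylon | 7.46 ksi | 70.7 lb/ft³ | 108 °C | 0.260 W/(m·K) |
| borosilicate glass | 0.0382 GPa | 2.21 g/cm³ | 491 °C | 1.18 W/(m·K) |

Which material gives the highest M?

Screen on constraints: max service T ≥ 179 °C; k ≥ 1.04 W/(m·K). Survivors: molybdenum, borosilicate glass.
Convert each candidate to consistent units, then evaluate M:
  molybdenum: σ_y = 551.6 MPa, ρ = 10300 kg/m³
  borosilicate glass: σ_y = 38.20 MPa, ρ = 2210 kg/m³
  molybdenum: M = 53.6 kN·m/kg
  borosilicate glass: M = 17.3 kN·m/kg
The maximum is for molybdenum.

molybdenum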